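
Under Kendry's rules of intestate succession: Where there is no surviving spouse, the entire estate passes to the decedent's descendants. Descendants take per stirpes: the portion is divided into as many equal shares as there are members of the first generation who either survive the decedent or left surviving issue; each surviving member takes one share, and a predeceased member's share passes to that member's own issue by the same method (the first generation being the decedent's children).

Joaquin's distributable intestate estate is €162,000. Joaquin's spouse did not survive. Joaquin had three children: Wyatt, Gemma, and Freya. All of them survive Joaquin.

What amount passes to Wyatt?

The entire €162,000 passes to the descendants.
That amount (€162,000) is divided into 3 shares of €54,000: Wyatt, Gemma, and Freya each take €54,000.

Wyatt receives €54,000.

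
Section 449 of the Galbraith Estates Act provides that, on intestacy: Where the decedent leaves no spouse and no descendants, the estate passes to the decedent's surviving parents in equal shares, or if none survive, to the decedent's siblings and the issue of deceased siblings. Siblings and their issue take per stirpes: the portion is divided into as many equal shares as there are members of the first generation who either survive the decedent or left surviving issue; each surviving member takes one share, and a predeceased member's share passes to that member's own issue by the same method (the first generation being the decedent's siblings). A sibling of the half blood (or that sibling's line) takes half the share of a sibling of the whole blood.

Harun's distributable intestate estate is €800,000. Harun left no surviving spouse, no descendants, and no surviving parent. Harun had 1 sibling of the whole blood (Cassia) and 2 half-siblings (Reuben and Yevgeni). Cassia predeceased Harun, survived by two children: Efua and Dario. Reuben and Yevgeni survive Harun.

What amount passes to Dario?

Dario receives €200,000.

The entire €800,000 passes to the siblings and their issue.
Counting each half-blood sibling's line as half a unit, there are 2 units in €800,000, so one unit is €400,000. Whole-blood lines (Cassia) take €400,000 each; half-blood lines (Reuben and Yevgeni) take €200,000 each.
Cassia's share (€400,000) is divided into 2 shares of €200,000: Efua and Dario each take €200,000.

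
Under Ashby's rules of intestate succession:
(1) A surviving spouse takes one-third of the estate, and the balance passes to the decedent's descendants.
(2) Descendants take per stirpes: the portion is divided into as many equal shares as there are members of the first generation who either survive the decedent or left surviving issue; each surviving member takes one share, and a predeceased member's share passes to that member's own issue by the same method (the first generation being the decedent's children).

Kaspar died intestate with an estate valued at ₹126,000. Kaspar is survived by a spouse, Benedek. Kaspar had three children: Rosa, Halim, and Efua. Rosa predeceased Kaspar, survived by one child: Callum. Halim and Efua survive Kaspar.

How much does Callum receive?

Callum receives ₹28,000.

Benedek takes one-third of ₹126,000 = ₹42,000. The remaining ₹84,000 passes to the descendants.
The descendants' portion (₹84,000) is divided into 3 shares of ₹28,000: Halim and Efua each take ₹28,000; Rosa's ₹28,000 share passes to Rosa's issue.
Rosa's share (₹28,000) passes entirely to Callum.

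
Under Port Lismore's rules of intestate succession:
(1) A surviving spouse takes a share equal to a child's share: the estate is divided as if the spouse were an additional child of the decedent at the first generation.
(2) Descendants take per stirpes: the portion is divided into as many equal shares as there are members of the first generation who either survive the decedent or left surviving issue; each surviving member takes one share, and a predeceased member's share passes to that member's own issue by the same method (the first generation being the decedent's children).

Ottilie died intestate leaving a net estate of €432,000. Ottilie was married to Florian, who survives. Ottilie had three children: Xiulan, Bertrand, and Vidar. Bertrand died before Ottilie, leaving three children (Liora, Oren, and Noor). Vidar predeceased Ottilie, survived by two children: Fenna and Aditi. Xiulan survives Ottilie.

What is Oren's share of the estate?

Oren receives €36,000.

The spouse counts as an additional share at the children's level, so there are 4 primary shares of €108,000. Florian takes one such share (€108,000).
The children's combined portion (€324,000) is divided into 3 shares of €108,000: Xiulan takes €108,000; Bertrand's €108,000 share passes to Bertrand's issue; Vidar's €108,000 share passes to Vidar's issue.
Bertrand's share (€108,000) is divided into 3 shares of €36,000: Liora, Oren, and Noor each take €36,000.
Vidar's share (€108,000) is divided into 2 shares of €54,000: Fenna and Aditi each take €54,000.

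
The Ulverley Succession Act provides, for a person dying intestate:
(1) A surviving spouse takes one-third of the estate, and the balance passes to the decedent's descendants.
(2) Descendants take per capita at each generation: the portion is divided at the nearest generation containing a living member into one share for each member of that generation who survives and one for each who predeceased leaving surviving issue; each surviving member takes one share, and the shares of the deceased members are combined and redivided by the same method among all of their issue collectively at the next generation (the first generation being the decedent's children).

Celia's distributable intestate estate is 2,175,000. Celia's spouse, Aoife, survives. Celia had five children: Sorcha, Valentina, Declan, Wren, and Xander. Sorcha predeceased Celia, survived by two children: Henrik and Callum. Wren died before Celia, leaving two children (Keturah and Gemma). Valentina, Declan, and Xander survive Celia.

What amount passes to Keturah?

Aoife takes one-third of 2,175,000 = 725,000. The remaining 1,450,000 passes to the descendants.
The descendants' portion (1,450,000) is divided at the children's generation into 5 shares of 290,000. Valentina, Declan, and Xander each take 290,000. The 2 shares of the deceased (Sorcha and Wren) are combined into a pool of 580,000.
That pool (580,000) is divided at the grandchildren's generation equally among Henrik, Callum, Keturah, and Gemma: 145,000 each.

Keturah receives 145,000.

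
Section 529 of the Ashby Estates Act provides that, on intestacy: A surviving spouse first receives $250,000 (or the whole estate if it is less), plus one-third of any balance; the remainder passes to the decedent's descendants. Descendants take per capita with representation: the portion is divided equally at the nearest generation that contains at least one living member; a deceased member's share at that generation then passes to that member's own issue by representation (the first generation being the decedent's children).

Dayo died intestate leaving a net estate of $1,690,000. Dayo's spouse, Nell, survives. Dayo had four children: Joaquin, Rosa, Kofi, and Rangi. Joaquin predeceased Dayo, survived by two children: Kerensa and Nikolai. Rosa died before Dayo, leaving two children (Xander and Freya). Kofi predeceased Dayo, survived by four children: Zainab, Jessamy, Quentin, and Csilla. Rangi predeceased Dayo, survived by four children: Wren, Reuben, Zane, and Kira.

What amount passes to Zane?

Zane receives $80,000.

Nell first takes $250,000, leaving a balance of $1,440,000. Nell then takes one-third of the balance ($480,000), for a total of $730,000. The remaining $960,000 passes to the descendants.
No child survives, so the initial division is made at the grandchildren's generation.
The descendants' portion ($960,000) is divided into 12 shares of $80,000: Kerensa, Nikolai, Xander, Freya, Zainab, Jessamy, Quentin, Csilla, Wren, Reuben, Zane, and Kira each take $80,000.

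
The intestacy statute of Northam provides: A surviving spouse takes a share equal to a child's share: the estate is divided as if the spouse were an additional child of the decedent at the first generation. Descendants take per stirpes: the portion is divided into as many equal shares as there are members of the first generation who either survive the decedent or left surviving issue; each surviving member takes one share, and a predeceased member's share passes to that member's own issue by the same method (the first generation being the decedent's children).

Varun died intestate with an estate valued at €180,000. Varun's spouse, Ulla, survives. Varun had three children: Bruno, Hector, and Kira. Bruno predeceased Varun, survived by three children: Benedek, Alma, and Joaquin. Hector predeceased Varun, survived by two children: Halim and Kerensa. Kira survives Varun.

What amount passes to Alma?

The spouse counts as an additional share at the children's level, so there are 4 primary shares of €45,000. Ulla takes one such share (€45,000).
The children's combined portion (€135,000) is divided into 3 shares of €45,000: Kira takes €45,000; Bruno's €45,000 share passes to Bruno's issue; Hector's €45,000 share passes to Hector's issue.
Bruno's share (€45,000) is divided into 3 shares of €15,000: Benedek, Alma, and Joaquin each take €15,000.
Hector's share (€45,000) is divided into 2 shares of €22,500: Halim and Kerensa each take €22,500.

Alma receives €15,000.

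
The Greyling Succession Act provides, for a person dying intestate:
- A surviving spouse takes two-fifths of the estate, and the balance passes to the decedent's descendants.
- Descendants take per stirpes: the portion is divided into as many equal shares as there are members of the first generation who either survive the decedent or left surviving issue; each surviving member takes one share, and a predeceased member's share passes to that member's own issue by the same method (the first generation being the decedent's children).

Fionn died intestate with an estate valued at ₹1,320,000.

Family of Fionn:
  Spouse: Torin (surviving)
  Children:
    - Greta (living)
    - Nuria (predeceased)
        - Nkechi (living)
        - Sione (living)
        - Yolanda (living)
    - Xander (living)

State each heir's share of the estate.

Torin: ₹528,000; Greta: ₹264,000; Nkechi: ₹88,000; Sione: ₹88,000; Yolanda: ₹88,000; Xander: ₹264,000

Torin takes two-fifths of ₹1,320,000 = ₹528,000. The remaining ₹792,000 passes to the descendants.
The descendants' portion (₹792,000) is divided into 3 shares of ₹264,000: Greta and Xander each take ₹264,000; Nuria's ₹264,000 share passes to Nuria's issue.
Nuria's share (₹264,000) is divided into 3 shares of ₹88,000: Nkechi, Sione, and Yolanda each take ₹88,000.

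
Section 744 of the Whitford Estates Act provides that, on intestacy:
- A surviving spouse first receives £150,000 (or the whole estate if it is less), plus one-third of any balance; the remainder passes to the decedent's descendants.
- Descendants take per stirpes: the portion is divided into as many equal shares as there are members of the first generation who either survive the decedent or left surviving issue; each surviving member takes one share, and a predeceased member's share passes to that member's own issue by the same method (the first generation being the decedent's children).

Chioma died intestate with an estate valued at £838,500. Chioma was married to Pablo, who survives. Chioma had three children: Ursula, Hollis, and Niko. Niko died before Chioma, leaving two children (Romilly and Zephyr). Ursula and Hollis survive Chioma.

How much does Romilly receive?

Romilly receives £76,500.

Pablo first takes £150,000, leaving a balance of £688,500. Pablo then takes one-third of the balance (£229,500), for a total of £379,500. The remaining £459,000 passes to the descendants.
The descendants' portion (£459,000) is divided into 3 shares of £153,000: Ursula and Hollis each take £153,000; Niko's £153,000 share passes to Niko's issue.
Niko's share (£153,000) is divided into 2 shares of £76,500: Romilly and Zephyr each take £76,500.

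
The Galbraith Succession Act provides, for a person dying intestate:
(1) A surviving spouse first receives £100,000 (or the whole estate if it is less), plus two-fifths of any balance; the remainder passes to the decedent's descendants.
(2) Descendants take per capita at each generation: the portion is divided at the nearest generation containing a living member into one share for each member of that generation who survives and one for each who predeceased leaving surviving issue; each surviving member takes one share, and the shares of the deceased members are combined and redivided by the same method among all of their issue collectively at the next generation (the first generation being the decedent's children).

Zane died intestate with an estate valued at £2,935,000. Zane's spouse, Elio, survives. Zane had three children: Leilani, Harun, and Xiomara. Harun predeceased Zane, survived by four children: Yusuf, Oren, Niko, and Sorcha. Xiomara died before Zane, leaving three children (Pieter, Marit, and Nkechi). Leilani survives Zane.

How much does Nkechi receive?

Nkechi receives £162,000.

Elio first takes £100,000, leaving a balance of £2,835,000. Elio then takes two-fifths of the balance (£1,134,000), for a total of £1,234,000. The remaining £1,701,000 passes to the descendants.
The descendants' portion (£1,701,000) is divided at the children's generation into 3 shares of £567,000. Leilani takes £567,000. The 2 shares of the deceased (Harun and Xiomara) are combined into a pool of £1,134,000.
That pool (£1,134,000) is divided at the grandchildren's generation equally among Yusuf, Oren, Niko, Sorcha, Pieter, Marit, and Nkechi: £162,000 each.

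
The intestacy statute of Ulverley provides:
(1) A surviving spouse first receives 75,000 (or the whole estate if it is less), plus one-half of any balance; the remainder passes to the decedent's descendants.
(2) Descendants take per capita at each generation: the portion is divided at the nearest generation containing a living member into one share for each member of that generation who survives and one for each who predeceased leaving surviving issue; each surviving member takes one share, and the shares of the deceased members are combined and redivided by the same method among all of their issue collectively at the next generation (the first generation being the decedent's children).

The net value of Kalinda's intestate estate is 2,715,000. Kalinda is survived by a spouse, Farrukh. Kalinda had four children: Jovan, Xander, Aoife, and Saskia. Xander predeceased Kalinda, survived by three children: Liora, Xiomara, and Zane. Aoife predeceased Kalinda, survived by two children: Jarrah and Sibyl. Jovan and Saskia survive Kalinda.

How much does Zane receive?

Farrukh first takes 75,000, leaving a balance of 2,640,000. Farrukh then takes one-half of the balance (1,320,000), for a total of 1,395,000. The remaining 1,320,000 passes to the descendants.
The descendants' portion (1,320,000) is divided at the children's generation into 4 shares of 330,000. Jovan and Saskia each take 330,000. The 2 shares of the deceased (Xander and Aoife) are combined into a pool of 660,000.
That pool (660,000) is divided at the grandchildren's generation equally among Liora, Xiomara, Zane, Jarrah, and Sibyl: 132,000 each.

Zane receives 132,000.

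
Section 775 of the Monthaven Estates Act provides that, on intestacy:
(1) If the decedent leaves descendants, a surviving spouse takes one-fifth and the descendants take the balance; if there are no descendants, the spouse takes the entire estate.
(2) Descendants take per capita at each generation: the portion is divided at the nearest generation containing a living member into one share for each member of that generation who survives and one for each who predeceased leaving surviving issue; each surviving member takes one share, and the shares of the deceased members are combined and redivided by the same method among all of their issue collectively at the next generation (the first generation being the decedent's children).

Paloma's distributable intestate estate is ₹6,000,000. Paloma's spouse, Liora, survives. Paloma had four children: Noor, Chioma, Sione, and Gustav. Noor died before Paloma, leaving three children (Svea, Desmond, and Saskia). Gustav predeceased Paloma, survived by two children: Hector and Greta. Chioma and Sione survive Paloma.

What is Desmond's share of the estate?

Liora takes one-fifth of ₹6,000,000 = ₹1,200,000. The remaining ₹4,800,000 passes to the descendants.
The descendants' portion (₹4,800,000) is divided at the children's generation into 4 shares of ₹1,200,000. Chioma and Sione each take ₹1,200,000. The 2 shares of the deceased (Noor and Gustav) are combined into a pool of ₹2,400,000.
That pool (₹2,400,000) is divided at the grandchildren's generation equally among Svea, Desmond, Saskia, Hector, and Greta: ₹480,000 each.

Desmond receives ₹480,000.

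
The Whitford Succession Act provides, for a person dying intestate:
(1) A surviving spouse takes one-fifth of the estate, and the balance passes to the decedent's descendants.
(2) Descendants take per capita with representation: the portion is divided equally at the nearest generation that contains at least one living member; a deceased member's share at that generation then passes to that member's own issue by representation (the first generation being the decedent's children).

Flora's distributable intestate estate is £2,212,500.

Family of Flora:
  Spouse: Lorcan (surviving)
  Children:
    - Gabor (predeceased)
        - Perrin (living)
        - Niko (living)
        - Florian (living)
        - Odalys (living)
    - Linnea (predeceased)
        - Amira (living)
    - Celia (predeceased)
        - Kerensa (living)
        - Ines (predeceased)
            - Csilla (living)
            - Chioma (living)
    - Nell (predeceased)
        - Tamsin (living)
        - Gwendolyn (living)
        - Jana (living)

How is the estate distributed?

Lorcan: £442,500; Perrin: £177,000; Niko: £177,000; Florian: £177,000; Odalys: £177,000; Amira: £177,000; Kerensa: £177,000; Csilla: £88,500; Chioma: £88,500; Tamsin: £177,000; Gwendolyn: £177,000; Jana: £177,000

Lorcan takes one-fifth of £2,212,500 = £442,500. The remaining £1,770,000 passes to the descendants.
No child survives, so the initial division is made at the grandchildren's generation.
The descendants' portion (£1,770,000) is divided into 10 shares of £177,000: Perrin, Niko, Florian, Odalys, Amira, Kerensa, Tamsin, Gwendolyn, and Jana each take £177,000; Ines's £177,000 share passes to Ines's issue.
Ines's share (£177,000) is divided into 2 shares of £88,500: Csilla and Chioma each take £88,500.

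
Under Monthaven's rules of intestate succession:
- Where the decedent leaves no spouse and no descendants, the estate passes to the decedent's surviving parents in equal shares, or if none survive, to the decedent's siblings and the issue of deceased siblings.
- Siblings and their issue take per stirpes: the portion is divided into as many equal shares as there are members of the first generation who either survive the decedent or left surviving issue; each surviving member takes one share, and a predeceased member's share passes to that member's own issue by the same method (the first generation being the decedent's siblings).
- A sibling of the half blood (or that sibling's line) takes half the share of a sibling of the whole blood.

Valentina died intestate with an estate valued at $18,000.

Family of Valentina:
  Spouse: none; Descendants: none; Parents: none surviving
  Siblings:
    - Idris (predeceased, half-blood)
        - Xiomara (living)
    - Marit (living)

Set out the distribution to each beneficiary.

The entire $18,000 passes to the siblings and their issue.
Counting each half-blood sibling's line as half a unit, there are 3/2 units in $18,000, so one unit is $12,000. Whole-blood lines (Marit) take $12,000 each; half-blood lines (Idris) take $6,000 each.
Idris's share ($6,000) passes entirely to Xiomara.

Xiomara: $6,000; Marit: $12,000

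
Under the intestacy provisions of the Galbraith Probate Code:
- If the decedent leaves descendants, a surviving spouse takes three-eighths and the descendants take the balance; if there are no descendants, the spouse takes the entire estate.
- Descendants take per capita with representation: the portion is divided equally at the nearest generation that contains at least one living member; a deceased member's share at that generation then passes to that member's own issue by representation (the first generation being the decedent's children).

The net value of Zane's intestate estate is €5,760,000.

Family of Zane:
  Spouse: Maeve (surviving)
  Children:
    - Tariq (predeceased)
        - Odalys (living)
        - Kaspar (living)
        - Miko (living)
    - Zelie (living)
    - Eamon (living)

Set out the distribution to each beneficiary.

Maeve: €2,160,000; Odalys: €400,000; Kaspar: €400,000; Miko: €400,000; Zelie: €1,200,000; Eamon: €1,200,000

Maeve takes three-eighths of €5,760,000 = €2,160,000. The remaining €3,600,000 passes to the descendants.
The descendants' portion (€3,600,000) is divided into 3 shares of €1,200,000: Zelie and Eamon each take €1,200,000; Tariq's €1,200,000 share passes to Tariq's issue.
Tariq's share (€1,200,000) is divided into 3 shares of €400,000: Odalys, Kaspar, and Miko each take €400,000.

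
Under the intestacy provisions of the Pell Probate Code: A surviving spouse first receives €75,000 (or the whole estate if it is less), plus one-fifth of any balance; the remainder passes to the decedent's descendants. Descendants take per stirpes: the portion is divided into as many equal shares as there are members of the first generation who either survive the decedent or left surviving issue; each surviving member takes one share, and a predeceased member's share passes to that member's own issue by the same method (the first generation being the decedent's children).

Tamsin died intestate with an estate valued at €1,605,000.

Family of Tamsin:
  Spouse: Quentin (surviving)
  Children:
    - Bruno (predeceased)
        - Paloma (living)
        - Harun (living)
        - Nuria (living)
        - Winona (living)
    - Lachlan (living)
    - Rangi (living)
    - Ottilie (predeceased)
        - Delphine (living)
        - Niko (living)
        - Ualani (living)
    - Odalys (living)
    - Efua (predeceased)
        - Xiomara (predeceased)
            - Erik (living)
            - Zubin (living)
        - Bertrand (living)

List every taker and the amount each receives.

Quentin first takes €75,000, leaving a balance of €1,530,000. Quentin then takes one-fifth of the balance (€306,000), for a total of €381,000. The remaining €1,224,000 passes to the descendants.
The descendants' portion (€1,224,000) is divided into 6 shares of €204,000: Lachlan, Rangi, and Odalys each take €204,000; Bruno's €204,000 share passes to Bruno's issue; Ottilie's €204,000 share passes to Ottilie's issue; Efua's €204,000 share passes to Efua's issue.
Bruno's share (€204,000) is divided into 4 shares of €51,000: Paloma, Harun, Nuria, and Winona each take €51,000.
Ottilie's share (€204,000) is divided into 3 shares of €68,000: Delphine, Niko, and Ualani each take €68,000.
Efua's share (€204,000) is divided into 2 shares of €102,000: Bertrand takes €102,000; Xiomara's €102,000 share passes to Xiomara's issue.
Xiomara's share (€102,000) is divided into 2 shares of €51,000: Erik and Zubin each take €51,000.

Quentin: €381,000; Paloma: €51,000; Harun: €51,000; Nuria: €51,000; Winona: €51,000; Lachlan: €204,000; Rangi: €204,000; Delphine: €68,000; Niko: €68,000; Ualani: €68,000; Odalys: €204,000; Erik: €51,000; Zubin: €51,000; Bertrand: €102,000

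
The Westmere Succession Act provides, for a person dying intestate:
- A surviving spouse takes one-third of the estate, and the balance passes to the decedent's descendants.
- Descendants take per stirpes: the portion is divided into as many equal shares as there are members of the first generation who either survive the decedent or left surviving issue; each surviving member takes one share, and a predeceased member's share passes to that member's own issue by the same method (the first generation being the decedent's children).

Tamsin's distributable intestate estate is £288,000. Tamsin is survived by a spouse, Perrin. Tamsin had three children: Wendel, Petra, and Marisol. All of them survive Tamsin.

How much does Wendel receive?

Perrin takes one-third of £288,000 = £96,000. The remaining £192,000 passes to the descendants.
The descendants' portion (£192,000) is divided into 3 shares of £64,000: Wendel, Petra, and Marisol each take £64,000.

Wendel receives £64,000.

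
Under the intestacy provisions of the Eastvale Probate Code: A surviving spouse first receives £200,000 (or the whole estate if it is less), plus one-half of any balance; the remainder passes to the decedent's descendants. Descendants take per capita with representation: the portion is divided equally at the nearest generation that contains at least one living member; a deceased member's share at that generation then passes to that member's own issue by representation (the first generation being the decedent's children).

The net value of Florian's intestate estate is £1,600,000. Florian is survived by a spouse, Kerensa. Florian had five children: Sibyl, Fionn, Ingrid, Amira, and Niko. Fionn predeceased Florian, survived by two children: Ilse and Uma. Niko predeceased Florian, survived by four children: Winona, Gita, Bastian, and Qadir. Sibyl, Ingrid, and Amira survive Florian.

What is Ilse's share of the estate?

Ilse receives £70,000.

Kerensa first takes £200,000, leaving a balance of £1,400,000. Kerensa then takes one-half of the balance (£700,000), for a total of £900,000. The remaining £700,000 passes to the descendants.
The descendants' portion (£700,000) is divided into 5 shares of £140,000: Sibyl, Ingrid, and Amira each take £140,000; Fionn's £140,000 share passes to Fionn's issue; Niko's £140,000 share passes to Niko's issue.
Fionn's share (£140,000) is divided into 2 shares of £70,000: Ilse and Uma each take £70,000.
Niko's share (£140,000) is divided into 4 shares of £35,000: Winona, Gita, Bastian, and Qadir each take £35,000.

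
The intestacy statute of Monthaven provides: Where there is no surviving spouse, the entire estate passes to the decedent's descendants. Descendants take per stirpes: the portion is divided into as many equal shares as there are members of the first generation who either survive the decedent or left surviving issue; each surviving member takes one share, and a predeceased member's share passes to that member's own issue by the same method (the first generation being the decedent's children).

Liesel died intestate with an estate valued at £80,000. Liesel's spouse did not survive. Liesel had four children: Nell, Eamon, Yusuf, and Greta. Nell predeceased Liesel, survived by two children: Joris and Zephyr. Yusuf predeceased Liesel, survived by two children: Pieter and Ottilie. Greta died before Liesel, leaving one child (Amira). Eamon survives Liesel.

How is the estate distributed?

Joris: £10,000; Zephyr: £10,000; Eamon: £20,000; Pieter: £10,000; Ottilie: £10,000; Amira: £20,000

The entire £80,000 passes to the descendants.
That amount (£80,000) is divided into 4 shares of £20,000: Eamon takes £20,000; Nell's £20,000 share passes to Nell's issue; Yusuf's £20,000 share passes to Yusuf's issue; Greta's £20,000 share passes to Greta's issue.
Nell's share (£20,000) is divided into 2 shares of £10,000: Joris and Zephyr each take £10,000.
Yusuf's share (£20,000) is divided into 2 shares of £10,000: Pieter and Ottilie each take £10,000.
Greta's share (£20,000) passes entirely to Amira.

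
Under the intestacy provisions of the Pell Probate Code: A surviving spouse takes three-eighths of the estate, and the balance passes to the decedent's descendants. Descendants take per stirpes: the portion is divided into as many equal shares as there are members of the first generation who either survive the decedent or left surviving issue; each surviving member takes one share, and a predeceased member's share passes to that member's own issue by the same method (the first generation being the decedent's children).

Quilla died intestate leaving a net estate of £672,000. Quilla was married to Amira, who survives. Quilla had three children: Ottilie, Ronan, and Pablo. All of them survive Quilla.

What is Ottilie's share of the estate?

Amira takes three-eighths of £672,000 = £252,000. The remaining £420,000 passes to the descendants.
The descendants' portion (£420,000) is divided into 3 shares of £140,000: Ottilie, Ronan, and Pablo each take £140,000.

Ottilie receives £140,000.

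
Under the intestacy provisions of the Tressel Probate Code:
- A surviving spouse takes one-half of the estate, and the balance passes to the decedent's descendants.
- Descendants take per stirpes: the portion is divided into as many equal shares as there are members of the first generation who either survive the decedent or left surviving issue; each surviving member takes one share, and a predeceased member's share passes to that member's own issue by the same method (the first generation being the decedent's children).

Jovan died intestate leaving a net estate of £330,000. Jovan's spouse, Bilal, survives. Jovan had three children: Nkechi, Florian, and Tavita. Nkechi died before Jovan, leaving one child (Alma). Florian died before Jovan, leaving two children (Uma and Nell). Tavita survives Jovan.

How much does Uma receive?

Uma receives £27,500.

Bilal takes one-half of £330,000 = £165,000. The remaining £165,000 passes to the descendants.
The descendants' portion (£165,000) is divided into 3 shares of £55,000: Tavita takes £55,000; Nkechi's £55,000 share passes to Nkechi's issue; Florian's £55,000 share passes to Florian's issue.
Nkechi's share (£55,000) passes entirely to Alma.
Florian's share (£55,000) is divided into 2 shares of £27,500: Uma and Nell each take £27,500.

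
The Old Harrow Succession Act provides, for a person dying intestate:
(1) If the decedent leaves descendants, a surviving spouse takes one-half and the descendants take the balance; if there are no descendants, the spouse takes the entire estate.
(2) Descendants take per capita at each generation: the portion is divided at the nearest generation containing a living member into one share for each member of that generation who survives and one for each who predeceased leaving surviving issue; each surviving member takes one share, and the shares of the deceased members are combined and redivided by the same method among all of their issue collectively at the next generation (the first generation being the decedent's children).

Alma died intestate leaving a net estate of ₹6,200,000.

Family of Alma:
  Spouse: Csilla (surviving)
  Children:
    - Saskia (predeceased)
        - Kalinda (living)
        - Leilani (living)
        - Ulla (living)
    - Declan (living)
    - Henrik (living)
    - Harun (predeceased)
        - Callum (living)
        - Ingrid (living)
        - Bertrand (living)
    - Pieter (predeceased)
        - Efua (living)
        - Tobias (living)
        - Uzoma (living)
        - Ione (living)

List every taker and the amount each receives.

Csilla takes one-half of ₹6,200,000 = ₹3,100,000. The remaining ₹3,100,000 passes to the descendants.
The descendants' portion (₹3,100,000) is divided at the children's generation into 5 shares of ₹620,000. Declan and Henrik each take ₹620,000. The 3 shares of the deceased (Saskia, Harun, and Pieter) are combined into a pool of ₹1,860,000.
That pool (₹1,860,000) is divided at the grandchildren's generation equally among Kalinda, Leilani, Ulla, Callum, Ingrid, Bertrand, Efua, Tobias, Uzoma, and Ione: ₹186,000 each.

Csilla: ₹3,100,000; Kalinda: ₹186,000; Leilani: ₹186,000; Ulla: ₹186,000; Declan: ₹620,000; Henrik: ₹620,000; Callum: ₹186,000; Ingrid: ₹186,000; Bertrand: ₹186,000; Efua: ₹186,000; Tobias: ₹186,000; Uzoma: ₹186,000; Ione: ₹186,000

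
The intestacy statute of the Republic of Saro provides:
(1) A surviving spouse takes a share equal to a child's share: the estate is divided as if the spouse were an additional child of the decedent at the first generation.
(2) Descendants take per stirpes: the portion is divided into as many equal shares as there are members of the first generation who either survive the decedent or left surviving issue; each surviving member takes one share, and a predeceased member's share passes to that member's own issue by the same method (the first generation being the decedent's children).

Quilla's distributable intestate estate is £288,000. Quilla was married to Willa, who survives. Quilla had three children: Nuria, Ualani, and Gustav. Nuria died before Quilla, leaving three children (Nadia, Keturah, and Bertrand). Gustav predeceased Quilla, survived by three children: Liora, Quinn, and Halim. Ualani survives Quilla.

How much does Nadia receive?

The spouse counts as an additional share at the children's level, so there are 4 primary shares of £72,000. Willa takes one such share (£72,000).
The children's combined portion (£216,000) is divided into 3 shares of £72,000: Ualani takes £72,000; Nuria's £72,000 share passes to Nuria's issue; Gustav's £72,000 share passes to Gustav's issue.
Nuria's share (£72,000) is divided into 3 shares of £24,000: Nadia, Keturah, and Bertrand each take £24,000.
Gustav's share (£72,000) is divided into 3 shares of £24,000: Liora, Quinn, and Halim each take £24,000.

Nadia receives £24,000.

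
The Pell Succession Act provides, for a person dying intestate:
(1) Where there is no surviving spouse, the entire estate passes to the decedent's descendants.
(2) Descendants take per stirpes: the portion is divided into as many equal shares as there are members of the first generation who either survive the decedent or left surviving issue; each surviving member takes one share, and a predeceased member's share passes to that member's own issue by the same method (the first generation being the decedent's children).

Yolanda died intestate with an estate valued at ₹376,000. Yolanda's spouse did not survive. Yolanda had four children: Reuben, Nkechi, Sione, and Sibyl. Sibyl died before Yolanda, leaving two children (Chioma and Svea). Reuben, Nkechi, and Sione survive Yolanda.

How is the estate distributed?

The entire ₹376,000 passes to the descendants.
That amount (₹376,000) is divided into 4 shares of ₹94,000: Reuben, Nkechi, and Sione each take ₹94,000; Sibyl's ₹94,000 share passes to Sibyl's issue.
Sibyl's share (₹94,000) is divided into 2 shares of ₹47,000: Chioma and Svea each take ₹47,000.

Reuben: ₹94,000; Nkechi: ₹94,000; Sione: ₹94,000; Chioma: ₹47,000; Svea: ₹47,000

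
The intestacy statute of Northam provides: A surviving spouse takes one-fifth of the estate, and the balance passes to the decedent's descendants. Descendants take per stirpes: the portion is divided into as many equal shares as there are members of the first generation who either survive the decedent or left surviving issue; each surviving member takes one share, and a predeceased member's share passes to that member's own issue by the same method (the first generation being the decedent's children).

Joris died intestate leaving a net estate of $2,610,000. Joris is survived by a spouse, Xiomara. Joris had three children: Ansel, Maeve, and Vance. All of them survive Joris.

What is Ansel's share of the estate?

Ansel receives $696,000.

Xiomara takes one-fifth of $2,610,000 = $522,000. The remaining $2,088,000 passes to the descendants.
The descendants' portion ($2,088,000) is divided into 3 shares of $696,000: Ansel, Maeve, and Vance each take $696,000.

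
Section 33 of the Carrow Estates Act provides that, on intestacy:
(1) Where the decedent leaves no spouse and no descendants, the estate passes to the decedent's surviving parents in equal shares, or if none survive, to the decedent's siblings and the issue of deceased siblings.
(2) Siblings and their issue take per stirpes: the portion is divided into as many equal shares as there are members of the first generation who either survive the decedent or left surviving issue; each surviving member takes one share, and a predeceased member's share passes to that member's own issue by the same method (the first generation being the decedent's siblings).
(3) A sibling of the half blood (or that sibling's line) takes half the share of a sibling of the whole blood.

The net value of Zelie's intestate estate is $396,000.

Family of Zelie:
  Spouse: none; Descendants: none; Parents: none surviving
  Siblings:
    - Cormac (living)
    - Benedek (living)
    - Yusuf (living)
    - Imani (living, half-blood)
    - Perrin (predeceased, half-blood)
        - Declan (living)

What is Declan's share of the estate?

Declan receives $49,500.

The entire $396,000 passes to the siblings and their issue.
Counting each half-blood sibling's line as half a unit, there are 4 units in $396,000, so one unit is $99,000. Whole-blood lines (Cormac, Benedek, and Yusuf) take $99,000 each; half-blood lines (Imani and Perrin) take $49,500 each.
Perrin's share ($49,500) passes entirely to Declan.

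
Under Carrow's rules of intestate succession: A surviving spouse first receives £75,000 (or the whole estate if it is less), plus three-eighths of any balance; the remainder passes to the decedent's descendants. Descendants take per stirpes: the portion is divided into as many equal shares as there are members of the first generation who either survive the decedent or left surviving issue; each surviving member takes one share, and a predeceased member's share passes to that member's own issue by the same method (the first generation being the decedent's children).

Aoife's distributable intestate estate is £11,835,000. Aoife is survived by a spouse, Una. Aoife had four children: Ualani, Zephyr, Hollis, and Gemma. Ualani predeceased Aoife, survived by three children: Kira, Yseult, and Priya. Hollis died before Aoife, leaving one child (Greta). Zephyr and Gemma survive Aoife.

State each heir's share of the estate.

Una: £4,485,000; Kira: £612,500; Yseult: £612,500; Priya: £612,500; Zephyr: £1,837,500; Greta: £1,837,500; Gemma: £1,837,500

Una first takes £75,000, leaving a balance of £11,760,000. Una then takes three-eighths of the balance (£4,410,000), for a total of £4,485,000. The remaining £7,350,000 passes to the descendants.
The descendants' portion (£7,350,000) is divided into 4 shares of £1,837,500: Zephyr and Gemma each take £1,837,500; Ualani's £1,837,500 share passes to Ualani's issue; Hollis's £1,837,500 share passes to Hollis's issue.
Ualani's share (£1,837,500) is divided into 3 shares of £612,500: Kira, Yseult, and Priya each take £612,500.
Hollis's share (£1,837,500) passes entirely to Greta.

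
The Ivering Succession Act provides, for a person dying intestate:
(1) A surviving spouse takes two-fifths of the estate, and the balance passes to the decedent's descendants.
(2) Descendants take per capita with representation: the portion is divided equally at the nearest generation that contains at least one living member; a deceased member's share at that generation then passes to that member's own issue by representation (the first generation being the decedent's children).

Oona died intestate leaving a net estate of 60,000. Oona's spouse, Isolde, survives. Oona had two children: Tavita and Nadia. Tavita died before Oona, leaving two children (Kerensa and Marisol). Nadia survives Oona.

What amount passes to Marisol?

Marisol receives 9,000.

Isolde takes two-fifths of 60,000 = 24,000. The remaining 36,000 passes to the descendants.
The descendants' portion (36,000) is divided into 2 shares of 18,000: Nadia takes 18,000; Tavita's 18,000 share passes to Tavita's issue.
Tavita's share (18,000) is divided into 2 shares of 9,000: Kerensa and Marisol each take 9,000.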